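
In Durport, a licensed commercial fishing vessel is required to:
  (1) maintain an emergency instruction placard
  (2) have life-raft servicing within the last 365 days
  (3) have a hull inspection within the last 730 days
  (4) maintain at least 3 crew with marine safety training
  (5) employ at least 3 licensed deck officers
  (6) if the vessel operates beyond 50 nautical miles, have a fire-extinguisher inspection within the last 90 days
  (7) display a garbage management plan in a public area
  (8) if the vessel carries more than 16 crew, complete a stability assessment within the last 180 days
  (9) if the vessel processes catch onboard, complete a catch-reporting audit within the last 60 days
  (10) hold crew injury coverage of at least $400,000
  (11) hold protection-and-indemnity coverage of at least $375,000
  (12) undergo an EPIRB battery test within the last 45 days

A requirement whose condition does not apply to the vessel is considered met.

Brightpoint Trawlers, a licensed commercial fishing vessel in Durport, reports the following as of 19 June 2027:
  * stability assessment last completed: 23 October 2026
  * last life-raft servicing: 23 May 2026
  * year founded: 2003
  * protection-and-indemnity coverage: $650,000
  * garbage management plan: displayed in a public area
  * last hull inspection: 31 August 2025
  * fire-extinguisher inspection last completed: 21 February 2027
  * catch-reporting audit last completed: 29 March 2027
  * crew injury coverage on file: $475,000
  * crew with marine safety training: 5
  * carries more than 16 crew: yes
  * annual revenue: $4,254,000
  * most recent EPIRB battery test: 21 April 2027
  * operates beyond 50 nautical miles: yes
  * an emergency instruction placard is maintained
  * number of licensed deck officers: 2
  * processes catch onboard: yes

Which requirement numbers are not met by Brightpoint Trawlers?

2, 5, 6, 8, 9, 12

1. emergency instruction placard present → met
2. life-raft servicing 392 days ago vs limit 365 → not met
3. hull inspection 657 days ago vs limit 730 → met
4. crew with marine safety training 5 ≥ 3 → met
5. licensed deck officers 2 < 3 → not met
6. condition 'operates beyond 50 nautical miles' holds; fire-extinguisher inspection 118 days ago vs limit 90 → not met
7. garbage management plan present → met
8. condition 'carries more than 16 crew' holds; stability assessment 239 days ago vs limit 180 → not met
9. condition 'processes catch onboard' holds; catch-reporting audit 82 days ago vs limit 60 → not met
10. crew injury coverage $475,000 ≥ $400,000 → met
11. protection-and-indemnity coverage $650,000 ≥ $375,000 → met
12. EPIRB battery test 59 days ago vs limit 45 → not met
Not met: 2, 5, 6, 8, 9, 12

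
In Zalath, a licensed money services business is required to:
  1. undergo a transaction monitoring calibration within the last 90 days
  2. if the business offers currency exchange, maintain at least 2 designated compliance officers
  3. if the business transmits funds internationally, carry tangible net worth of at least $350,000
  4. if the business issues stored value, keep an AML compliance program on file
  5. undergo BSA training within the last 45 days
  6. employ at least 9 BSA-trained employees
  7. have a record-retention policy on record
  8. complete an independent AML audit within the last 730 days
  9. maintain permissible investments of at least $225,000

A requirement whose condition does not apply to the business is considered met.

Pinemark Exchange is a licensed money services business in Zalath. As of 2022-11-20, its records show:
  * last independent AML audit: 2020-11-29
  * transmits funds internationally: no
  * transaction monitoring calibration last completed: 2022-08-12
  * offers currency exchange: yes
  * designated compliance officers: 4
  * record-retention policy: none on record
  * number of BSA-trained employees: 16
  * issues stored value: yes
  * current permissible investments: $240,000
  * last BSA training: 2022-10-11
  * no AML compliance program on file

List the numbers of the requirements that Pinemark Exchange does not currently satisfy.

1. transaction monitoring calibration 100 days ago vs limit 90 → not met
2. condition 'offers currency exchange' holds; designated compliance officers 4 ≥ 2 → met
3. condition 'transmits funds internationally' does not hold → requirement n/a → met
4. condition 'issues stored value' holds; AML compliance program absent → not met
5. BSA training 40 days ago vs limit 45 → met
6. BSA-trained employees 16 ≥ 9 → met
7. record-retention policy absent → not met
8. independent AML audit 721 days ago vs limit 730 → met
9. permissible investments $240,000 ≥ $225,000 → met
Not met: 1, 4, 7

1, 4, 7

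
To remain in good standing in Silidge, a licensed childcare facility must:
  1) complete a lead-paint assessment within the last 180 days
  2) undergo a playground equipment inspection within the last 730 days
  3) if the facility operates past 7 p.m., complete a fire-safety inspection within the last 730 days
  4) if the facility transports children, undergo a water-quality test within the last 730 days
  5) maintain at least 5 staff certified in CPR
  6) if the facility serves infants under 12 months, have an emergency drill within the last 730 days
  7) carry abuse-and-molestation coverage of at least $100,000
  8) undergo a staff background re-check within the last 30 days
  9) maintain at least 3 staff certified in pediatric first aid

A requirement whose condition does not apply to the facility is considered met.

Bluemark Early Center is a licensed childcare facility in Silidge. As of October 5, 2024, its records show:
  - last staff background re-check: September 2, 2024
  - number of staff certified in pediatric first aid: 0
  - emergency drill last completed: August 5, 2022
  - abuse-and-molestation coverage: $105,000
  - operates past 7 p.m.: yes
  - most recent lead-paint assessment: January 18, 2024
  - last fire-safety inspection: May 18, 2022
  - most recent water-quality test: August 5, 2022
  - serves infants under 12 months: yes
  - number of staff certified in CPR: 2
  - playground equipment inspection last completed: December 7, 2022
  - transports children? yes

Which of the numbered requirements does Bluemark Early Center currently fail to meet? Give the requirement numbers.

1. lead-paint assessment 261 days ago vs limit 180 → not met
2. playground equipment inspection 668 days ago vs limit 730 → met
3. condition 'operates past 7 p.m.' holds; fire-safety inspection 871 days ago vs limit 730 → not met
4. condition 'transports children' holds; water-quality test 792 days ago vs limit 730 → not met
5. staff certified in CPR 2 < 5 → not met
6. condition 'serves infants under 12 months' holds; emergency drill 792 days ago vs limit 730 → not met
7. abuse-and-molestation coverage $105,000 ≥ $100,000 → met
8. staff background re-check 33 days ago vs limit 30 → not met
9. staff certified in pediatric first aid 0 < 3 → not met
Not met: 1, 3, 4, 5, 6, 8, 9

1, 3, 4, 5, 6, 8, 9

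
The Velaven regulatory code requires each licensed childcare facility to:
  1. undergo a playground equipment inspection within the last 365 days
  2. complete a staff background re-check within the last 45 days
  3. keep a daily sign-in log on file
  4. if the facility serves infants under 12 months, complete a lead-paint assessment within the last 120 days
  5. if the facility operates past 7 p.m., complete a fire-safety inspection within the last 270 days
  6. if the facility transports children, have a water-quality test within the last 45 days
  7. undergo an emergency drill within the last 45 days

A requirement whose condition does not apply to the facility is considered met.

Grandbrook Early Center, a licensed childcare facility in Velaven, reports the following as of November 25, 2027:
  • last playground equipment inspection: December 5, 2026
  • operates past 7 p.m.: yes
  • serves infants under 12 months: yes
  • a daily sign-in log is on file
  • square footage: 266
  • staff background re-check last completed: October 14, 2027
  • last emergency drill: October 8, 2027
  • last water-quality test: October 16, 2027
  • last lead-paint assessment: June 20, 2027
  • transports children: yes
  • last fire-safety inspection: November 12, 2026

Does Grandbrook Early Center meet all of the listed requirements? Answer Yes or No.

1. playground equipment inspection 355 days ago vs limit 365 → met
2. staff background re-check 42 days ago vs limit 45 → met
3. daily sign-in log present → met
4. condition 'serves infants under 12 months' holds; lead-paint assessment 158 days ago vs limit 120 → not met
5. condition 'operates past 7 p.m.' holds; fire-safety inspection 378 days ago vs limit 270 → not met
6. condition 'transports children' holds; water-quality test 40 days ago vs limit 45 → met
7. emergency drill 48 days ago vs limit 45 → not met
Not met: 4, 5, 7

No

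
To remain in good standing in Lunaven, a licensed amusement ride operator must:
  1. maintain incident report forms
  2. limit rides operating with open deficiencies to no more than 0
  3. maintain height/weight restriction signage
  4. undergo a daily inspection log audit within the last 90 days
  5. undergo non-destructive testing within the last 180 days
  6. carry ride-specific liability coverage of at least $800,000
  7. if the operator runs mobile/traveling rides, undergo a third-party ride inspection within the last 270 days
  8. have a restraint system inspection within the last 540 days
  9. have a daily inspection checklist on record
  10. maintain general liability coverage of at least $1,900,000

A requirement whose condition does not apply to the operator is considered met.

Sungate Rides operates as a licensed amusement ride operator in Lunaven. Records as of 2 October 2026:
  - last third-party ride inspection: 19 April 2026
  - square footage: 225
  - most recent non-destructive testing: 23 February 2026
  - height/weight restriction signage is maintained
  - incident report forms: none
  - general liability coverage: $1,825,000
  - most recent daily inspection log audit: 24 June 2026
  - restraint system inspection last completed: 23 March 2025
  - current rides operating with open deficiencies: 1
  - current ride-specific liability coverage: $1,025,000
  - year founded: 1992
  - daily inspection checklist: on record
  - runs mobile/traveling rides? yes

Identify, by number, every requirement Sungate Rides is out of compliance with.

1. incident report forms absent → not met
2. rides operating with open deficiencies 1 > 0 → not met
3. height/weight restriction signage present → met
4. daily inspection log audit 100 days ago vs limit 90 → not met
5. non-destructive testing 221 days ago vs limit 180 → not met
6. ride-specific liability coverage $1,025,000 ≥ $800,000 → met
7. condition 'runs mobile/traveling rides' holds; third-party ride inspection 166 days ago vs limit 270 → met
8. restraint system inspection 558 days ago vs limit 540 → not met
9. daily inspection checklist present → met
10. general liability coverage $1,825,000 < $1,900,000 → not met
Not met: 1, 2, 4, 5, 8, 10

1, 2, 4, 5, 8, 10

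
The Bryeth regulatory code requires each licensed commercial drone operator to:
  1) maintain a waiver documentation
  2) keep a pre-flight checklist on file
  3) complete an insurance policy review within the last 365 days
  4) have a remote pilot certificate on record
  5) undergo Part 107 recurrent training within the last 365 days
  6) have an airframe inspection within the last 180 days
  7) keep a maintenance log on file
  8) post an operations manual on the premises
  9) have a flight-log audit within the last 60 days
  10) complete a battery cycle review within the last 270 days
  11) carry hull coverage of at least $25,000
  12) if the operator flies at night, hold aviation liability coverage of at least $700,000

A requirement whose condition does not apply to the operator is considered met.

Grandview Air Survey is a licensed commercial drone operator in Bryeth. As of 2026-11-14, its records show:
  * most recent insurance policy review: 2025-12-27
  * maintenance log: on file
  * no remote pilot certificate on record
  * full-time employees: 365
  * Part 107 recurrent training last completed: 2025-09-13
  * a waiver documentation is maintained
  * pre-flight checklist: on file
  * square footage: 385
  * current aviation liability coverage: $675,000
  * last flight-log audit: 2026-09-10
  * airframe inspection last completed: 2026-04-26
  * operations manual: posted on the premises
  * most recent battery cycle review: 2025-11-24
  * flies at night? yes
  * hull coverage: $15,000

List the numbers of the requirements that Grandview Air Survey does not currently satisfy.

4, 5, 6, 9, 10, 11, 12

1. waiver documentation present → met
2. pre-flight checklist present → met
3. insurance policy review 322 days ago vs limit 365 → met
4. remote pilot certificate absent → not met
5. Part 107 recurrent training 427 days ago vs limit 365 → not met
6. airframe inspection 202 days ago vs limit 180 → not met
7. maintenance log present → met
8. operations manual present → met
9. flight-log audit 65 days ago vs limit 60 → not met
10. battery cycle review 355 days ago vs limit 270 → not met
11. hull coverage $15,000 < $25,000 → not met
12. condition 'flies at night' holds; aviation liability coverage $675,000 < $700,000 → not met
Not met: 4, 5, 6, 9, 10, 11, 12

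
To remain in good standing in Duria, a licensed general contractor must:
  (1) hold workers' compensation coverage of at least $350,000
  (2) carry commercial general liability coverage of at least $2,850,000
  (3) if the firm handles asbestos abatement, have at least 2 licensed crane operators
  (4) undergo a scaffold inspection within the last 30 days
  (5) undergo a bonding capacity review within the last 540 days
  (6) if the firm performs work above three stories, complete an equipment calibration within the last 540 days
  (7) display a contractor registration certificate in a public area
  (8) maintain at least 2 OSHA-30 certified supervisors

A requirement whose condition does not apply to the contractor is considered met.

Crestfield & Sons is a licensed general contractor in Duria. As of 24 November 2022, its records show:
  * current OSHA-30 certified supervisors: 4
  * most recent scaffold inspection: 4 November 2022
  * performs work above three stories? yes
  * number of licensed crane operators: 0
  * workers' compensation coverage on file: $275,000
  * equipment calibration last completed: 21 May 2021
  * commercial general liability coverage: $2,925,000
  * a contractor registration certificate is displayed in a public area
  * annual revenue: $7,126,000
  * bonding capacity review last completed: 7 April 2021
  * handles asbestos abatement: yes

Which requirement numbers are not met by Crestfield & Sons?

1, 3, 5, 6

1. workers' compensation coverage $275,000 < $350,000 → not met
2. commercial general liability coverage $2,925,000 ≥ $2,850,000 → met
3. condition 'handles asbestos abatement' holds; licensed crane operators 0 < 2 → not met
4. scaffold inspection 20 days ago vs limit 30 → met
5. bonding capacity review 596 days ago vs limit 540 → not met
6. condition 'performs work above three stories' holds; equipment calibration 552 days ago vs limit 540 → not met
7. contractor registration certificate present → met
8. OSHA-30 certified supervisors 4 ≥ 2 → met
Not met: 1, 3, 5, 6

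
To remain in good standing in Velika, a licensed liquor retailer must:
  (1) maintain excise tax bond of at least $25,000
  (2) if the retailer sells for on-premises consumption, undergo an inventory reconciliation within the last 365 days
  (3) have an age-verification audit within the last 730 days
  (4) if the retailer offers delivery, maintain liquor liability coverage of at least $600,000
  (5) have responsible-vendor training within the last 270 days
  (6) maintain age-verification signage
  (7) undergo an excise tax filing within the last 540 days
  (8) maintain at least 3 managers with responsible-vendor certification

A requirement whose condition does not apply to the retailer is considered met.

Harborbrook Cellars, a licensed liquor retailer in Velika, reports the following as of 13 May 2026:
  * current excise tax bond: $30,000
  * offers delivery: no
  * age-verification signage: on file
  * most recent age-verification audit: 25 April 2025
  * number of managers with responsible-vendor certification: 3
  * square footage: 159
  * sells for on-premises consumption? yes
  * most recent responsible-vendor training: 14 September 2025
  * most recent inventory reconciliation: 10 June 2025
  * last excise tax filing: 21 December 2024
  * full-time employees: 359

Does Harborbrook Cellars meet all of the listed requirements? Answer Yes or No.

1. excise tax bond $30,000 ≥ $25,000 → met
2. condition 'sells for on-premises consumption' holds; inventory reconciliation 337 days ago vs limit 365 → met
3. age-verification audit 383 days ago vs limit 730 → met
4. condition 'offers delivery' does not hold → requirement n/a → met
5. responsible-vendor training 241 days ago vs limit 270 → met
6. age-verification signage present → met
7. excise tax filing 508 days ago vs limit 540 → met
8. managers with responsible-vendor certification 3 ≥ 3 → met
All met.

Yes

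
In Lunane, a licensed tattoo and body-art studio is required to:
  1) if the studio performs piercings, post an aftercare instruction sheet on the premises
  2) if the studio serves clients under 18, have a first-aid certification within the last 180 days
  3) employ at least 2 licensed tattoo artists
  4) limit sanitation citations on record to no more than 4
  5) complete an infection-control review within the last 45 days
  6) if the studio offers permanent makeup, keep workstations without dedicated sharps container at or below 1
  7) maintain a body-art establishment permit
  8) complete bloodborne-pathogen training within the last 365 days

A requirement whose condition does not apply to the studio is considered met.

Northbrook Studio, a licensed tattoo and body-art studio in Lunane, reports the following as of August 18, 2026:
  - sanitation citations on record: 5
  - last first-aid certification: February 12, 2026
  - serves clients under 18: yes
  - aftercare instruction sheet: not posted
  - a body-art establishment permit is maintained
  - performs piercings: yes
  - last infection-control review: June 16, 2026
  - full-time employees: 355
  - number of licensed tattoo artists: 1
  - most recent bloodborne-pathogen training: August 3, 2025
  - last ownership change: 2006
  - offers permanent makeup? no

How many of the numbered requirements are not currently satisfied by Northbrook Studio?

1. condition 'performs piercings' holds; aftercare instruction sheet absent → not met
2. condition 'serves clients under 18' holds; first-aid certification 187 days ago vs limit 180 → not met
3. licensed tattoo artists 1 < 2 → not met
4. sanitation citations on record 5 > 4 → not met
5. infection-control review 63 days ago vs limit 45 → not met
6. condition 'offers permanent makeup' does not hold → requirement n/a → met
7. body-art establishment permit present → met
8. bloodborne-pathogen training 380 days ago vs limit 365 → not met
Not met: 6 of 8

6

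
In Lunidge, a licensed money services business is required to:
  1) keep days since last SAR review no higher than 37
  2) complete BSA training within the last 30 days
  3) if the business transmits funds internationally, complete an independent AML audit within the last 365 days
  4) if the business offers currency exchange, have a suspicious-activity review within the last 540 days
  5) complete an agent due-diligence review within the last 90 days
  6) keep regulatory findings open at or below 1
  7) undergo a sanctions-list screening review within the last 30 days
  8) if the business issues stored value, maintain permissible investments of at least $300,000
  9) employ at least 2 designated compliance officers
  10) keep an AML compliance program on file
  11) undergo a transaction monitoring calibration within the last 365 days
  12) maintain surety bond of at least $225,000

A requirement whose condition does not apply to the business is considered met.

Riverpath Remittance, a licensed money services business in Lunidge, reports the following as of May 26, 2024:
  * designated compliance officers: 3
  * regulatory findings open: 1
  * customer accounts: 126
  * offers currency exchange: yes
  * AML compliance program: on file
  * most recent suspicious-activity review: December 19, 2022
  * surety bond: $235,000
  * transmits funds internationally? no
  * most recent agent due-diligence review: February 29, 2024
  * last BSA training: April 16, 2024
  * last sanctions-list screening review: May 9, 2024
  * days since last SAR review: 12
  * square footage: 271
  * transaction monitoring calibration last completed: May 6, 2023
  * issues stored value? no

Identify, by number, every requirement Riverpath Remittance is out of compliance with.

2, 11

1. days since last SAR review 12 ≤ 37 → met
2. BSA training 40 days ago vs limit 30 → not met
3. condition 'transmits funds internationally' does not hold → requirement n/a → met
4. condition 'offers currency exchange' holds; suspicious-activity review 524 days ago vs limit 540 → met
5. agent due-diligence review 87 days ago vs limit 90 → met
6. regulatory findings open 1 ≤ 1 → met
7. sanctions-list screening review 17 days ago vs limit 30 → met
8. condition 'issues stored value' does not hold → requirement n/a → met
9. designated compliance officers 3 ≥ 2 → met
10. AML compliance program present → met
11. transaction monitoring calibration 386 days ago vs limit 365 → not met
12. surety bond $235,000 ≥ $225,000 → met
Not met: 2, 11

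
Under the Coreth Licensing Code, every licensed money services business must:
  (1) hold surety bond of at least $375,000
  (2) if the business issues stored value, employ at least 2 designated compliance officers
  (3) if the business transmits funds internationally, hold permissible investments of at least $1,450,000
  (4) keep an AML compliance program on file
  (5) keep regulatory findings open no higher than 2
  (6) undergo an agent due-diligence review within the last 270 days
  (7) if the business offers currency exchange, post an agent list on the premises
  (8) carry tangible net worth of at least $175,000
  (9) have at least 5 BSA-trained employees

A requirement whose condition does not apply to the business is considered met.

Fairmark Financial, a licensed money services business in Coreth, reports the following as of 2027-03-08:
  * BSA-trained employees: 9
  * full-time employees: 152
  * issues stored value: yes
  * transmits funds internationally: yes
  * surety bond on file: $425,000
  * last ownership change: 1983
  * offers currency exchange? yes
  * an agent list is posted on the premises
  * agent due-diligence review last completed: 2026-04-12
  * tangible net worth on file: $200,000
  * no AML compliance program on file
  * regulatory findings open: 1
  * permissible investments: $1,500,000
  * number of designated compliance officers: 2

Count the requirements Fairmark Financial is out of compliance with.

2

1. surety bond $425,000 ≥ $375,000 → met
2. condition 'issues stored value' holds; designated compliance officers 2 ≥ 2 → met
3. condition 'transmits funds internationally' holds; permissible investments $1,500,000 ≥ $1,450,000 → met
4. AML compliance program absent → not met
5. regulatory findings open 1 ≤ 2 → met
6. agent due-diligence review 330 days ago vs limit 270 → not met
7. condition 'offers currency exchange' holds; agent list present → met
8. tangible net worth $200,000 ≥ $175,000 → met
9. BSA-trained employees 9 ≥ 5 → met
Not met: 2 of 9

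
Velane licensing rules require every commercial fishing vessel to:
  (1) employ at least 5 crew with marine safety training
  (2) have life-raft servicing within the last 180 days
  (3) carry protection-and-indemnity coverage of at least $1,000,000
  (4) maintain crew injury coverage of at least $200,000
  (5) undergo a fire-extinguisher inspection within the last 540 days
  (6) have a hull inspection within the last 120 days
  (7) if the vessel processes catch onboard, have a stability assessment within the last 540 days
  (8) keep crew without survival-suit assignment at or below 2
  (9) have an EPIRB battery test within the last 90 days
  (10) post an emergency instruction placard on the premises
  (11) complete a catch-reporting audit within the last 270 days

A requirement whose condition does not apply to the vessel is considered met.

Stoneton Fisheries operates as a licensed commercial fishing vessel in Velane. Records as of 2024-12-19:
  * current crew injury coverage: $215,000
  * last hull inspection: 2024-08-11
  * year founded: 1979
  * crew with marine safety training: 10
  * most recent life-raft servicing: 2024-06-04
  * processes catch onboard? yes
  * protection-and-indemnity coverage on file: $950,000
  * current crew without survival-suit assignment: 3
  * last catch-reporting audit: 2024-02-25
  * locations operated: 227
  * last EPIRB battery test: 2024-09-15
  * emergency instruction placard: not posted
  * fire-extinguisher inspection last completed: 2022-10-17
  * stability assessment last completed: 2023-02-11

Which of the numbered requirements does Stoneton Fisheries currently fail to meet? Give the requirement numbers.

2, 3, 5, 6, 7, 8, 9, 10, 11

1. crew with marine safety training 10 ≥ 5 → met
2. life-raft servicing 198 days ago vs limit 180 → not met
3. protection-and-indemnity coverage $950,000 < $1,000,000 → not met
4. crew injury coverage $215,000 ≥ $200,000 → met
5. fire-extinguisher inspection 794 days ago vs limit 540 → not met
6. hull inspection 130 days ago vs limit 120 → not met
7. condition 'processes catch onboard' holds; stability assessment 677 days ago vs limit 540 → not met
8. crew without survival-suit assignment 3 > 2 → not met
9. EPIRB battery test 95 days ago vs limit 90 → not met
10. emergency instruction placard absent → not met
11. catch-reporting audit 298 days ago vs limit 270 → not met
Not met: 2, 3, 5, 6, 7, 8, 9, 10, 11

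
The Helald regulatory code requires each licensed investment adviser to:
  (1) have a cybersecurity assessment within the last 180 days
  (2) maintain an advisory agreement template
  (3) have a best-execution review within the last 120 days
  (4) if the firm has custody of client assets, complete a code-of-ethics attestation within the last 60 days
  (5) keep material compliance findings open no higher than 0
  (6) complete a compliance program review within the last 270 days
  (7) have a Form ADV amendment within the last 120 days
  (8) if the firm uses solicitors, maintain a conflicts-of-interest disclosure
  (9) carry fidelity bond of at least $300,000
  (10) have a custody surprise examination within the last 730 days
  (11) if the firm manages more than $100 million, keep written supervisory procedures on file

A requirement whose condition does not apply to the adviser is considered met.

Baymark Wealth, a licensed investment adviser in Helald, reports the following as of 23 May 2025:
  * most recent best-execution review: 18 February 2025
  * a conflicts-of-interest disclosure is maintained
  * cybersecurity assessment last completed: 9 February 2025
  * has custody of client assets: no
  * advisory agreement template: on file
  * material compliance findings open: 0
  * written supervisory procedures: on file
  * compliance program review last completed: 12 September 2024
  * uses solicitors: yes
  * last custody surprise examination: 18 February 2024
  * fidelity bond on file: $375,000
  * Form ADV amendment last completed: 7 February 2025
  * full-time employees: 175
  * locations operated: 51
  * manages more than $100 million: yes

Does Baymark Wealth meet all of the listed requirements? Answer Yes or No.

Yes

1. cybersecurity assessment 103 days ago vs limit 180 → met
2. advisory agreement template present → met
3. best-execution review 94 days ago vs limit 120 → met
4. condition 'has custody of client assets' does not hold → requirement n/a → met
5. material compliance findings open 0 ≤ 0 → met
6. compliance program review 253 days ago vs limit 270 → met
7. Form ADV amendment 105 days ago vs limit 120 → met
8. condition 'uses solicitors' holds; conflicts-of-interest disclosure present → met
9. fidelity bond $375,000 ≥ $300,000 → met
10. custody surprise examination 460 days ago vs limit 730 → met
11. condition 'manages more than $100 million' holds; written supervisory procedures present → met
All met.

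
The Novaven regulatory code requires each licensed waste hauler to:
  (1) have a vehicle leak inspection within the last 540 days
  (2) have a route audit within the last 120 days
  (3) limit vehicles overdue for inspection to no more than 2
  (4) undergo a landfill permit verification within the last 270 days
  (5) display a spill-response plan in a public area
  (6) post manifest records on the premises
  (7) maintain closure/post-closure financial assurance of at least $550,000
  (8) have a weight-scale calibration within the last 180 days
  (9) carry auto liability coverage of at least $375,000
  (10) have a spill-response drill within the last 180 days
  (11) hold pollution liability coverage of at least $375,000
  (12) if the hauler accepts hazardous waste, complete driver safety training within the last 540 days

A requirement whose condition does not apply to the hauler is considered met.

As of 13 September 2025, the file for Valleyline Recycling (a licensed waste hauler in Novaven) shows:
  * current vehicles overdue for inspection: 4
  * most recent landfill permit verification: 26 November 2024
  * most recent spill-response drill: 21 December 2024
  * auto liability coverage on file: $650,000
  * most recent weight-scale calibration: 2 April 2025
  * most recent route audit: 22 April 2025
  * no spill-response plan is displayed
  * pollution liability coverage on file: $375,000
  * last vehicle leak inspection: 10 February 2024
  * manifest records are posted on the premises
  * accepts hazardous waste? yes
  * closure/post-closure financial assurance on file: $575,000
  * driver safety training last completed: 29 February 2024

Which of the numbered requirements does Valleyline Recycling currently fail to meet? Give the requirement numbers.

1. vehicle leak inspection 581 days ago vs limit 540 → not met
2. route audit 144 days ago vs limit 120 → not met
3. vehicles overdue for inspection 4 > 2 → not met
4. landfill permit verification 291 days ago vs limit 270 → not met
5. spill-response plan absent → not met
6. manifest records present → met
7. closure/post-closure financial assurance $575,000 ≥ $550,000 → met
8. weight-scale calibration 164 days ago vs limit 180 → met
9. auto liability coverage $650,000 ≥ $375,000 → met
10. spill-response drill 266 days ago vs limit 180 → not met
11. pollution liability coverage $375,000 ≥ $375,000 → met
12. condition 'accepts hazardous waste' holds; driver safety training 562 days ago vs limit 540 → not met
Not met: 1, 2, 3, 4, 5, 10, 12

1, 2, 3, 4, 5, 10, 12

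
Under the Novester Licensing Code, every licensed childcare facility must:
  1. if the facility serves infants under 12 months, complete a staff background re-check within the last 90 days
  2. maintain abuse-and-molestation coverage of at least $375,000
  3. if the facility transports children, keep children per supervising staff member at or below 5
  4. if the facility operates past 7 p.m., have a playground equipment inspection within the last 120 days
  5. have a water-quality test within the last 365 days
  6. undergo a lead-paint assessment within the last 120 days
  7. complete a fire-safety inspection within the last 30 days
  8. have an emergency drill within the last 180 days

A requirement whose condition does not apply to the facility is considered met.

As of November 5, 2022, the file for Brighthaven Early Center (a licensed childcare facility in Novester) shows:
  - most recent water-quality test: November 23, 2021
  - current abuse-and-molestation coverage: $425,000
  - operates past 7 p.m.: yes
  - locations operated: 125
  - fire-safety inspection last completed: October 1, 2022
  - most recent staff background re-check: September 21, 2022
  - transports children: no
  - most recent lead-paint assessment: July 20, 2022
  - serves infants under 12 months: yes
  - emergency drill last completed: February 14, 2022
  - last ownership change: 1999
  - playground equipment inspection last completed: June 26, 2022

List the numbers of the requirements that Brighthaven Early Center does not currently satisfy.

4, 7, 8

1. condition 'serves infants under 12 months' holds; staff background re-check 45 days ago vs limit 90 → met
2. abuse-and-molestation coverage $425,000 ≥ $375,000 → met
3. condition 'transports children' does not hold → requirement n/a → met
4. condition 'operates past 7 p.m.' holds; playground equipment inspection 132 days ago vs limit 120 → not met
5. water-quality test 347 days ago vs limit 365 → met
6. lead-paint assessment 108 days ago vs limit 120 → met
7. fire-safety inspection 35 days ago vs limit 30 → not met
8. emergency drill 264 days ago vs limit 180 → not met
Not met: 4, 7, 8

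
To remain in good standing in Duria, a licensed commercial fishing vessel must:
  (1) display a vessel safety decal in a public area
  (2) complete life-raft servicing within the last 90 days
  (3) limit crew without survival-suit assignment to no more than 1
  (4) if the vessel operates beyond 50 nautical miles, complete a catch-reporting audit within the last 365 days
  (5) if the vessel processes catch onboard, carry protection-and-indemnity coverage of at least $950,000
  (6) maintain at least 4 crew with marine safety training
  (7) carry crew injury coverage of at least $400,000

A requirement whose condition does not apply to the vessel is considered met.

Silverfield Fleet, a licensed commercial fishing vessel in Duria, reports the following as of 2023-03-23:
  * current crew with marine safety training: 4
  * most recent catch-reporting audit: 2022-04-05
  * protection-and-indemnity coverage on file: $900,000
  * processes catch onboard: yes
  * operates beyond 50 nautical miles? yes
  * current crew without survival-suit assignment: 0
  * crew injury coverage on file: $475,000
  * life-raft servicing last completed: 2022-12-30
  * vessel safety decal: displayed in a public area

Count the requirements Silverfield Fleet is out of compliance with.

1

1. vessel safety decal present → met
2. life-raft servicing 83 days ago vs limit 90 → met
3. crew without survival-suit assignment 0 ≤ 1 → met
4. condition 'operates beyond 50 nautical miles' holds; catch-reporting audit 352 days ago vs limit 365 → met
5. condition 'processes catch onboard' holds; protection-and-indemnity coverage $900,000 < $950,000 → not met
6. crew with marine safety training 4 ≥ 4 → met
7. crew injury coverage $475,000 ≥ $400,000 → met
Not met: 1 of 7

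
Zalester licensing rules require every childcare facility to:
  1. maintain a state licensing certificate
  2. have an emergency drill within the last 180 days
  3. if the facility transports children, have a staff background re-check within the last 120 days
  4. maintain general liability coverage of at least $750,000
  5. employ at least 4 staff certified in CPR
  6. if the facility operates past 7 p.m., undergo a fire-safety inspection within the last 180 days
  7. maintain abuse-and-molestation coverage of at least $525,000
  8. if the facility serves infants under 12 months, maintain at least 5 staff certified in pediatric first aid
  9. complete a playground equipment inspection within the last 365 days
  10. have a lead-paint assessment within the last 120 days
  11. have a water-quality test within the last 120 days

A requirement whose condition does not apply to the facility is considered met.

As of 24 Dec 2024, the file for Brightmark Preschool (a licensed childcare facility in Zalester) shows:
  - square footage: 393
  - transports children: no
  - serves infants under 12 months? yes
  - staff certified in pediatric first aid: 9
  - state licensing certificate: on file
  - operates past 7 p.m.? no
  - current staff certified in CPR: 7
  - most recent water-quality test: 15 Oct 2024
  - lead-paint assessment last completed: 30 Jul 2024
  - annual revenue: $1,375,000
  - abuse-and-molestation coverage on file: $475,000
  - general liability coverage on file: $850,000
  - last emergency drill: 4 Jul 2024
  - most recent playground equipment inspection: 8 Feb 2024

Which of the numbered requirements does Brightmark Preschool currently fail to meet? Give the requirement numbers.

7, 10

1. state licensing certificate present → met
2. emergency drill 173 days ago vs limit 180 → met
3. condition 'transports children' does not hold → requirement n/a → met
4. general liability coverage $850,000 ≥ $750,000 → met
5. staff certified in CPR 7 ≥ 4 → met
6. condition 'operates past 7 p.m.' does not hold → requirement n/a → met
7. abuse-and-molestation coverage $475,000 < $525,000 → not met
8. condition 'serves infants under 12 months' holds; staff certified in pediatric first aid 9 ≥ 5 → met
9. playground equipment inspection 320 days ago vs limit 365 → met
10. lead-paint assessment 147 days ago vs limit 120 → not met
11. water-quality test 70 days ago vs limit 120 → met
Not met: 7, 10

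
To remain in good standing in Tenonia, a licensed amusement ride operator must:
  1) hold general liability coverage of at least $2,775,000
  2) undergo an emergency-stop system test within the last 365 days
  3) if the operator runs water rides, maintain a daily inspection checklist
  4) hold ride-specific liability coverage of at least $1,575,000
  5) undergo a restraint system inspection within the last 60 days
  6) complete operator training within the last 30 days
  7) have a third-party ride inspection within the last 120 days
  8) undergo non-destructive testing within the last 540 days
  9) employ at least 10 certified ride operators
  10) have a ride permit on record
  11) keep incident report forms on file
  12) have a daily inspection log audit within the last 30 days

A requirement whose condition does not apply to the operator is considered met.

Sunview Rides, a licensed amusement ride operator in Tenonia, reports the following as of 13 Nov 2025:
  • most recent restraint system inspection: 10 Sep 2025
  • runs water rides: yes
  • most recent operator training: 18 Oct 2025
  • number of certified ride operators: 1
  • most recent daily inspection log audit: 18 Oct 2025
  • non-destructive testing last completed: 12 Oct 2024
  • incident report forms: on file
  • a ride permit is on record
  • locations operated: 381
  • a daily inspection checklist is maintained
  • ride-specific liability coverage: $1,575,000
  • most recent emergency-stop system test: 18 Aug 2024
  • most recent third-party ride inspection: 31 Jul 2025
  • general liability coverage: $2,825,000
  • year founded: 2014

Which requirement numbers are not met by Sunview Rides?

1. general liability coverage $2,825,000 ≥ $2,775,000 → met
2. emergency-stop system test 452 days ago vs limit 365 → not met
3. condition 'runs water rides' holds; daily inspection checklist present → met
4. ride-specific liability coverage $1,575,000 ≥ $1,575,000 → met
5. restraint system inspection 64 days ago vs limit 60 → not met
6. operator training 26 days ago vs limit 30 → met
7. third-party ride inspection 105 days ago vs limit 120 → met
8. non-destructive testing 397 days ago vs limit 540 → met
9. certified ride operators 1 < 10 → not met
10. ride permit present → met
11. incident report forms present → met
12. daily inspection log audit 26 days ago vs limit 30 → met
Not met: 2, 5, 9

2, 5, 9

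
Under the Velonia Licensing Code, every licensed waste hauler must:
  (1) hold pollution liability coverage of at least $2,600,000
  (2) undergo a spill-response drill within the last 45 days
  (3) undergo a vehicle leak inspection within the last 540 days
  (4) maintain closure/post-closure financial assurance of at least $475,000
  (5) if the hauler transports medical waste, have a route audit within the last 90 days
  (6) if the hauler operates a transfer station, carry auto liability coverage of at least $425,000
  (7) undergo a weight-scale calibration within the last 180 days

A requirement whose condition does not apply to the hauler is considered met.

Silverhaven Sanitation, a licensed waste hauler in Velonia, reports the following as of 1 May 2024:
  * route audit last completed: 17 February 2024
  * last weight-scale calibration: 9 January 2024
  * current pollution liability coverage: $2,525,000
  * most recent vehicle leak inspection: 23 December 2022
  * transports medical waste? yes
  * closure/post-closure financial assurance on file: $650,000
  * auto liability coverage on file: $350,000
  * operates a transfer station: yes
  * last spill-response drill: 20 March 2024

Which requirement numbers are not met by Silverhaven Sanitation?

1. pollution liability coverage $2,525,000 < $2,600,000 → not met
2. spill-response drill 42 days ago vs limit 45 → met
3. vehicle leak inspection 495 days ago vs limit 540 → met
4. closure/post-closure financial assurance $650,000 ≥ $475,000 → met
5. condition 'transports medical waste' holds; route audit 74 days ago vs limit 90 → met
6. condition 'operates a transfer station' holds; auto liability coverage $350,000 < $425,000 → not met
7. weight-scale calibration 113 days ago vs limit 180 → met
Not met: 1, 6

1, 6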